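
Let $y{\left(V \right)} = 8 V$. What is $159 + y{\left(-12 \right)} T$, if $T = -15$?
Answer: $1599$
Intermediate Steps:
$159 + y{\left(-12 \right)} T = 159 + 8 \left(-12\right) \left(-15\right) = 159 - -1440 = 159 + 1440 = 1599$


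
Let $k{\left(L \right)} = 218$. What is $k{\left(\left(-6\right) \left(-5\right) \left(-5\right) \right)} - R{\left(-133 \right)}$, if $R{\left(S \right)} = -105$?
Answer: $323$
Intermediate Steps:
$k{\left(\left(-6\right) \left(-5\right) \left(-5\right) \right)} - R{\left(-133 \right)} = 218 - -105 = 218 + 105 = 323$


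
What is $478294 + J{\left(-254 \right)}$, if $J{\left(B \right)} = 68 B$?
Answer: $461022$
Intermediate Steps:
$478294 + J{\left(-254 \right)} = 478294 + 68 \left(-254\right) = 478294 - 17272 = 461022$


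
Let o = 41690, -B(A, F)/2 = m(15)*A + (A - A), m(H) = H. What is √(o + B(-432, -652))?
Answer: 5*√2186 ≈ 233.77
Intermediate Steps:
B(A, F) = -30*A (B(A, F) = -2*(15*A + (A - A)) = -2*(15*A + 0) = -30*A)
√(o + B(-432, -652)) = √(41690 - 30*(-432)) = √(41690 + 12960) = √54650 = 5*√2186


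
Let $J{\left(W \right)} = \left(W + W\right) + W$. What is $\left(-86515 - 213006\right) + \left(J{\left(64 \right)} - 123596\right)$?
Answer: $-422925$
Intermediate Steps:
$J{\left(W \right)} = 3 W$ ($J{\left(W \right)} = 2 W + W = 3 W$)
$\left(-86515 - 213006\right) + \left(J{\left(64 \right)} - 123596\right) = \left(-86515 - 213006\right) + \left(3 \cdot 64 - 123596\right) = -299521 + \left(192 - 123596\right) = -299521 - 123404 = -422925$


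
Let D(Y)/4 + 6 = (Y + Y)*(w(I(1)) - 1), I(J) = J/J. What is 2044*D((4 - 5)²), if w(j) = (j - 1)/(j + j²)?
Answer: -65408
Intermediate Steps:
I(J) = 1
w(j) = (-1 + j)/(j + j²)
D(Y) = -24 - 8*Y (D(Y) = -24 + 4*((Y + Y)*((-1 + 1)/(1*(1 + 1)) - 1)) = -24 + 4*((2*Y)*(1*0/2 - 1)) = -24 + 4*((2*Y)*(1*(½)*0 - 1)) = -24 + 4*((2*Y)*(0 - 1)) = -24 + 4*((2*Y)*(-1)) = -24 + 4*(-2*Y) = -24 - 8*Y)
2044*D((4 - 5)²) = 2044*(-24 - 8*(4 - 5)²) = 2044*(-24 - 8*(-1)²) = 2044*(-24 - 8*1) = 2044*(-24 - 8) = 2044*(-32) = -65408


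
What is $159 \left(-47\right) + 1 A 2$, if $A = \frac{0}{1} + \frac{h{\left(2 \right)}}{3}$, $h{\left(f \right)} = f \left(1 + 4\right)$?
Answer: $- \frac{22399}{3} \approx -7466.3$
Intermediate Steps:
$h{\left(f \right)} = 5 f$ ($h{\left(f \right)} = f 5 = 5 f$)
$A = \frac{10}{3}$ ($A = \frac{0}{1} + \frac{5 \cdot 2}{3} = 0 \cdot 1 + 10 \cdot \frac{1}{3} = 0 + \frac{10}{3} = \frac{10}{3} \approx 3.3333$)
$159 \left(-47\right) + 1 A 2 = 159 \left(-47\right) + 1 \cdot \frac{10}{3} \cdot 2 = -7473 + \frac{10}{3} \cdot 2 = -7473 + \frac{20}{3} = - \frac{22399}{3}$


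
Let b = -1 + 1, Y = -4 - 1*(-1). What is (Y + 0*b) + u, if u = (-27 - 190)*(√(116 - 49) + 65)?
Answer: -14108 - 217*√67 ≈ -15884.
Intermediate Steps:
Y = -3 (Y = -4 + 1 = -3)
b = 0
u = -14105 - 217*√67 (u = -217*(√67 + 65) = -217*(65 + √67) = -14105 - 217*√67 ≈ -15881.)
(Y + 0*b) + u = (-3 + 0*0) + (-14105 - 217*√67) = (-3 + 0) + (-14105 - 217*√67) = -3 + (-14105 - 217*√67) = -14108 - 217*√67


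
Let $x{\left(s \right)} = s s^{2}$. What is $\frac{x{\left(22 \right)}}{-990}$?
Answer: $- \frac{484}{45} \approx -10.756$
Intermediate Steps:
$x{\left(s \right)} = s^{3}$
$\frac{x{\left(22 \right)}}{-990} = \frac{22^{3}}{-990} = 10648 \left(- \frac{1}{990}\right) = - \frac{484}{45}$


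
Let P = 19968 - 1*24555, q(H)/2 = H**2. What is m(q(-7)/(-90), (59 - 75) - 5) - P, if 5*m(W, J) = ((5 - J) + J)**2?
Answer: 4592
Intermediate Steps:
q(H) = 2*H**2
P = -4587 (P = 19968 - 24555 = -4587)
m(W, J) = 5 (m(W, J) = ((5 - J) + J)**2/5 = (1/5)*5**2 = (1/5)*25 = 5)
m(q(-7)/(-90), (59 - 75) - 5) - P = 5 - 1*(-4587) = 5 + 4587 = 4592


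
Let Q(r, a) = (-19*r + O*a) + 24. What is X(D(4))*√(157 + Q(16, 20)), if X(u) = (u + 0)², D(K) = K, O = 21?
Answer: 48*√33 ≈ 275.74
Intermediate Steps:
Q(r, a) = 24 - 19*r + 21*a (Q(r, a) = (-19*r + 21*a) + 24 = 24 - 19*r + 21*a)
X(u) = u²
X(D(4))*√(157 + Q(16, 20)) = 4²*√(157 + (24 - 19*16 + 21*20)) = 16*√(157 + (24 - 304 + 420)) = 16*√(157 + 140) = 16*√297 = 16*(3*√33) = 48*√33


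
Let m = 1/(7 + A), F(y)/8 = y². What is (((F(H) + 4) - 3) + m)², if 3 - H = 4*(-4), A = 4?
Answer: 1009968400/121 ≈ 8.3468e+6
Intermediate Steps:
H = 19 (H = 3 - 4*(-4) = 3 - 1*(-16) = 3 + 16 = 19)
F(y) = 8*y²
m = 1/11 (m = 1/(7 + 4) = 1/11 ≈ 0.090909)
(((F(H) + 4) - 3) + m)² = (((8*19² + 4) - 3) + 1/11)² = (((8*361 + 4) - 3) + 1/11)² = (((2888 + 4) - 3) + 1/11)² = ((2892 - 3) + 1/11)² = (2889 + 1/11)² = (31780/11)² = 1009968400/121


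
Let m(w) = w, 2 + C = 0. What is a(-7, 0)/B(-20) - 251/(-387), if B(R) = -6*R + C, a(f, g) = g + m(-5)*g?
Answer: 251/387 ≈ 0.64858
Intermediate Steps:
C = -2 (C = -2 + 0 = -2)
a(f, g) = -4*g (a(f, g) = g - 5*g = -4*g)
B(R) = -2 - 6*R (B(R) = -6*R - 2 = -2 - 6*R)
a(-7, 0)/B(-20) - 251/(-387) = (-4*0)/(-2 - 6*(-20)) - 251/(-387) = 0/(-2 + 120) - 251*(-1/387) = 0/118 + 251/387 = 0*(1/118) + 251/387 = 0 + 251/387 = 251/387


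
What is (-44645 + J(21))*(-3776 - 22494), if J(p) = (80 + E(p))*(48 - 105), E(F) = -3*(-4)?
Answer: 1310584030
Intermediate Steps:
E(F) = 12
J(p) = -5244 (J(p) = (80 + 12)*(48 - 105) = 92*(-57) = -5244)
(-44645 + J(21))*(-3776 - 22494) = (-44645 - 5244)*(-3776 - 22494) = -49889*(-26270) = 1310584030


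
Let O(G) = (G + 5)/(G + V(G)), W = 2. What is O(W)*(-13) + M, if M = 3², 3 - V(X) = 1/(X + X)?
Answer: -193/19 ≈ -10.158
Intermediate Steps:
V(X) = 3 - 1/(2*X) (V(X) = 3 - 1/(X + X) = 3 - 1/(2*X))
M = 9
O(G) = (5 + G)/(3 + G - 1/(2*G)) (O(G) = (G + 5)/(G + (3 - 1/(2*G))) = (5 + G)/(3 + G - 1/(2*G)))
O(W)*(-13) + M = (2*2*(5 + 2)/(-1 + 2*2² + 6*2))*(-13) + 9 = (2*2*7/(-1 + 2*4 + 12))*(-13) + 9 = (2*2*7/(-1 + 8 + 12))*(-13) + 9 = (2*2*7/19)*(-13) + 9 = (2*2*(1/19)*7)*(-13) + 9 = (28/19)*(-13) + 9 = -364/19 + 9 = -193/19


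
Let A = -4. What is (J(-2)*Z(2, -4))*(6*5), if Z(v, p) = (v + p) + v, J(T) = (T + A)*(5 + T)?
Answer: 0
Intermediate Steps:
J(T) = (-4 + T)*(5 + T) (J(T) = (T - 4)*(5 + T) = (-4 + T)*(5 + T))
Z(v, p) = p + 2*v (Z(v, p) = (p + v) + v = p + 2*v)
(J(-2)*Z(2, -4))*(6*5) = ((-20 - 2 + (-2)²)*(-4 + 2*2))*(6*5) = ((-20 - 2 + 4)*(-4 + 4))*30 = -18*0*30 = 0*30 = 0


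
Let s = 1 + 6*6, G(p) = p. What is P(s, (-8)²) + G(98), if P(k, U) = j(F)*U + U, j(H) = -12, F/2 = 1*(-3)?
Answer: -606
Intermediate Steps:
F = -6 (F = 2*(1*(-3)) = 2*(-3) = -6)
s = 37 (s = 1 + 36 = 37)
P(k, U) = -11*U (P(k, U) = -12*U + U = -11*U)
P(s, (-8)²) + G(98) = -11*(-8)² + 98 = -11*64 + 98 = -704 + 98 = -606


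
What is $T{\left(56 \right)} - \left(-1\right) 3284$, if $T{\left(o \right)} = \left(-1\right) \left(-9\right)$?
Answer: $3293$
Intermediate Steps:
$T{\left(o \right)} = 9$
$T{\left(56 \right)} - \left(-1\right) 3284 = 9 - \left(-1\right) 3284 = 9 - -3284 = 9 + 3284 = 3293$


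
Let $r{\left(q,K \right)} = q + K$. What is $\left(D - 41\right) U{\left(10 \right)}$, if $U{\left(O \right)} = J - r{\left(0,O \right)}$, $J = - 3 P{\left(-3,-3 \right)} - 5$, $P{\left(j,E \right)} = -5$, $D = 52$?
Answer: $0$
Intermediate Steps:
$r{\left(q,K \right)} = K + q$
$J = 10$ ($J = \left(-3\right) \left(-5\right) - 5 = 15 - 5 = 10$)
$U{\left(O \right)} = 10 - O$ ($U{\left(O \right)} = 10 - \left(O + 0\right) = 10 - O$)
$\left(D - 41\right) U{\left(10 \right)} = \left(52 - 41\right) \left(10 - 10\right) = 11 \left(10 - 10\right) = 11 \cdot 0 = 0$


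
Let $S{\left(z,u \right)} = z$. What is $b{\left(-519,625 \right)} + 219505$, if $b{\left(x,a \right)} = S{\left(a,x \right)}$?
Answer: $220130$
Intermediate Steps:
$b{\left(x,a \right)} = a$
$b{\left(-519,625 \right)} + 219505 = 625 + 219505 = 220130$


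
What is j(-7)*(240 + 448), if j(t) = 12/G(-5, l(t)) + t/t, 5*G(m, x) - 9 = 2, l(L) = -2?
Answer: 48848/11 ≈ 4440.7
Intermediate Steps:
G(m, x) = 11/5 (G(m, x) = 9/5 + (1/5)*2 = 9/5 + 2/5 = 11/5)
j(t) = 71/11 (j(t) = 12/(11/5) + t/t = 12*(5/11) + 1 = 60/11 + 1 = 71/11)
j(-7)*(240 + 448) = 71*(240 + 448)/11 = (71/11)*688 = 48848/11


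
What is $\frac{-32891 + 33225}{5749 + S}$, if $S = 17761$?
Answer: $\frac{167}{11755} \approx 0.014207$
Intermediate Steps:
$\frac{-32891 + 33225}{5749 + S} = \frac{-32891 + 33225}{5749 + 17761} = \frac{334}{23510} = 334 \cdot \frac{1}{23510} = \frac{167}{11755}$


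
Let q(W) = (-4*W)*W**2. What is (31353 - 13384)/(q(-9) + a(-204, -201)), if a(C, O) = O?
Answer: 17969/2715 ≈ 6.6184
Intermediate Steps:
q(W) = -4*W**3
(31353 - 13384)/(q(-9) + a(-204, -201)) = (31353 - 13384)/(-4*(-9)**3 - 201) = 17969/(-4*(-729) - 201) = 17969/(2916 - 201) = 17969/2715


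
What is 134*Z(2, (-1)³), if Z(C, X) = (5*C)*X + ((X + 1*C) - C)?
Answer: -1474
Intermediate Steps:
Z(C, X) = X + 5*C*X (Z(C, X) = 5*C*X + ((X + C) - C) = 5*C*X + ((C + X) - C) = 5*C*X + X = X + 5*C*X)
134*Z(2, (-1)³) = 134*((-1)³*(1 + 5*2)) = 134*(-(1 + 10)) = 134*(-1*11) = 134*(-11) = -1474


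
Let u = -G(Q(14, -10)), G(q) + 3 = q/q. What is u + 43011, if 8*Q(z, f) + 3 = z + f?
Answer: 43013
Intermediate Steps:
Q(z, f) = -3/8 + f/8 + z/8 (Q(z, f) = -3/8 + (z + f)/8 = -3/8 + (f + z)/8 = -3/8 + (f/8 + z/8) = -3/8 + f/8 + z/8)
G(q) = -2 (G(q) = -3 + q/q = -3 + 1 = -2)
u = 2 (u = -1*(-2) = 2)
u + 43011 = 2 + 43011 = 43013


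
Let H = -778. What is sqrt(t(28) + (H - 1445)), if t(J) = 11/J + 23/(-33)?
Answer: I*sqrt(474550923)/462 ≈ 47.152*I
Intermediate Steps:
t(J) = -23/33 + 11/J (t(J) = 11/J + 23*(-1/33) = 11/J - 23/33 = -23/33 + 11/J)
sqrt(t(28) + (H - 1445)) = sqrt((-23/33 + 11/28) + (-778 - 1445)) = sqrt((-23/33 + 11*(1/28)) - 2223) = sqrt((-23/33 + 11/28) - 2223) = sqrt(-281/924 - 2223) = sqrt(-2054333/924) = I*sqrt(474550923)/462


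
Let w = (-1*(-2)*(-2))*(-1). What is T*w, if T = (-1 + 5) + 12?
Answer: 64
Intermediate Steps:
T = 16 (T = 4 + 12 = 16)
w = 4 (w = (2*(-2))*(-1) = -4*(-1) = 4)
T*w = 16*4 = 64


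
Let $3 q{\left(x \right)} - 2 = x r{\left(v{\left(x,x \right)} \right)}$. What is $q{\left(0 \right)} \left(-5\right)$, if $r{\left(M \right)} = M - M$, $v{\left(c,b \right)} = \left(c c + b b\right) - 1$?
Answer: $- \frac{10}{3} \approx -3.3333$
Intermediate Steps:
$v{\left(c,b \right)} = -1 + b^{2} + c^{2}$ ($v{\left(c,b \right)} = \left(c^{2} + b^{2}\right) - 1 = \left(b^{2} + c^{2}\right) - 1 = -1 + b^{2} + c^{2}$)
$r{\left(M \right)} = 0$
$q{\left(x \right)} = \frac{2}{3}$ ($q{\left(x \right)} = \frac{2}{3} + \frac{x 0}{3} = \frac{2}{3} + \frac{1}{3} \cdot 0 = \frac{2}{3} + 0 = \frac{2}{3}$)
$q{\left(0 \right)} \left(-5\right) = \frac{2}{3} \left(-5\right) = - \frac{10}{3}$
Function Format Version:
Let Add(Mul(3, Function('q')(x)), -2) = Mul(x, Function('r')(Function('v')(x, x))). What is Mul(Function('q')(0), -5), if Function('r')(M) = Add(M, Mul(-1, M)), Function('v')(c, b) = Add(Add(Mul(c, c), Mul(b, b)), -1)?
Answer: Rational(-10, 3) ≈ -3.3333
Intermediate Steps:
Function('v')(c, b) = Add(-1, Pow(b, 2), Pow(c, 2)) (Function('v')(c, b) = Add(Add(Pow(c, 2), Pow(b, 2)), -1) = Add(Add(Pow(b, 2), Pow(c, 2)), -1) = Add(-1, Pow(b, 2), Pow(c, 2)))
Function('r')(M) = 0
Function('q')(x) = Rational(2, 3) (Function('q')(x) = Add(Rational(2, 3), Mul(Rational(1, 3), Mul(x, 0))) = Add(Rational(2, 3), Mul(Rational(1, 3), 0)) = Add(Rational(2, 3), 0) = Rational(2, 3))
Mul(Function('q')(0), -5) = Mul(Rational(2, 3), -5) = Rational(-10, 3)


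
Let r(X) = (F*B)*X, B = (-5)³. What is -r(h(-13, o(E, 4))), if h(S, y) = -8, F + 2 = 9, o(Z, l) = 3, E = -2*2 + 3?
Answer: -7000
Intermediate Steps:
E = -1 (E = -4 + 3 = -1)
F = 7 (F = -2 + 9 = 7)
B = -125
r(X) = -875*X (r(X) = (7*(-125))*X = -875*X)
-r(h(-13, o(E, 4))) = -(-875)*(-8) = -1*7000 = -7000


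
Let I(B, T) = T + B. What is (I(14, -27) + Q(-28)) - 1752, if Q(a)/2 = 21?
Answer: -1723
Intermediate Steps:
I(B, T) = B + T
Q(a) = 42 (Q(a) = 2*21 = 42)
(I(14, -27) + Q(-28)) - 1752 = ((14 - 27) + 42) - 1752 = (-13 + 42) - 1752 = 29 - 1752 = -1723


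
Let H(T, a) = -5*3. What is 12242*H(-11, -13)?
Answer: -183630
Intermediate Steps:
H(T, a) = -15
12242*H(-11, -13) = 12242*(-15) = -183630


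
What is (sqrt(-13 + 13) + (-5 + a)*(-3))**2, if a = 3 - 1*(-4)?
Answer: 36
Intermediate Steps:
a = 7 (a = 3 + 4 = 7)
(sqrt(-13 + 13) + (-5 + a)*(-3))**2 = (sqrt(-13 + 13) + (-5 + 7)*(-3))**2 = (sqrt(0) + 2*(-3))**2 = (0 - 6)**2 = (-6)**2 = 36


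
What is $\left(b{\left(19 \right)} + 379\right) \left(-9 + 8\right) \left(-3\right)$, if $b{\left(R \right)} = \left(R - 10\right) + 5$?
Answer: $1179$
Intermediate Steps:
$b{\left(R \right)} = -5 + R$ ($b{\left(R \right)} = \left(-10 + R\right) + 5 = -5 + R$)
$\left(b{\left(19 \right)} + 379\right) \left(-9 + 8\right) \left(-3\right) = \left(\left(-5 + 19\right) + 379\right) \left(-9 + 8\right) \left(-3\right) = \left(14 + 379\right) \left(\left(-1\right) \left(-3\right)\right) = 393 \cdot 3 = 1179$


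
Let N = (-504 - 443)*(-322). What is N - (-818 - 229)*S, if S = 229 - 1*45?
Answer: 497582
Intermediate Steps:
S = 184 (S = 229 - 45 = 184)
N = 304934 (N = -947*(-322) = 304934)
N - (-818 - 229)*S = 304934 - (-818 - 229)*184 = 304934 - (-1047)*184 = 304934 - 1*(-192648) = 304934 + 192648 = 497582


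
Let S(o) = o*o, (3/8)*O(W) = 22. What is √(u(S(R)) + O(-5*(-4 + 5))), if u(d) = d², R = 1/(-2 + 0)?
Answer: √8457/12 ≈ 7.6635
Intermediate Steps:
O(W) = 176/3 (O(W) = (8/3)*22 = 176/3)
R = -½ (R = 1/(-2) = -½ ≈ -0.50000)
S(o) = o²
√(u(S(R)) + O(-5*(-4 + 5))) = √(((-½)²)² + 176/3) = √((¼)² + 176/3) = √(1/16 + 176/3) = √(2819/48) = √8457/12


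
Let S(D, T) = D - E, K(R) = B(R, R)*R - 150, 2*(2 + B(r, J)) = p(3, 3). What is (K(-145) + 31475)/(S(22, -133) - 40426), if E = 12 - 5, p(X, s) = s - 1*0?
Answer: -62795/80822 ≈ -0.77695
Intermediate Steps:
p(X, s) = s (p(X, s) = s + 0 = s)
B(r, J) = -½ (B(r, J) = -2 + (½)*3 = -2 + 3/2 = -½)
K(R) = -150 - R/2 (K(R) = -R/2 - 150 = -150 - R/2)
E = 7
S(D, T) = -7 + D (S(D, T) = D - 1*7 = D - 7 = -7 + D)
(K(-145) + 31475)/(S(22, -133) - 40426) = ((-150 - ½*(-145)) + 31475)/((-7 + 22) - 40426) = ((-150 + 145/2) + 31475)/(15 - 40426) = (-155/2 + 31475)/(-40411) = (62795/2)*(-1/40411) = -62795/80822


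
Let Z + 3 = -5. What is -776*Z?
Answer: 6208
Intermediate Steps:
Z = -8 (Z = -3 - 5 = -8)
-776*Z = -776*(-8) = 6208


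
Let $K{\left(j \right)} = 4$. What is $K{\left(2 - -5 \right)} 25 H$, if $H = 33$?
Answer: $3300$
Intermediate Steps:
$K{\left(2 - -5 \right)} 25 H = 4 \cdot 25 \cdot 33 = 100 \cdot 33 = 3300$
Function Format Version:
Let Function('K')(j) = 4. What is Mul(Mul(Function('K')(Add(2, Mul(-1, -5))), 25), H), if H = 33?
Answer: 3300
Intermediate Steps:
Mul(Mul(Function('K')(Add(2, Mul(-1, -5))), 25), H) = Mul(Mul(4, 25), 33) = Mul(100, 33) = 3300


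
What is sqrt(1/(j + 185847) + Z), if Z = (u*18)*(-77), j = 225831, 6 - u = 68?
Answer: sqrt(1618183350276574)/137226 ≈ 293.14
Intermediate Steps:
u = -62 (u = 6 - 1*68 = 6 - 68 = -62)
Z = 85932 (Z = -62*18*(-77) = -1116*(-77) = 85932)
sqrt(1/(j + 185847) + Z) = sqrt(1/(225831 + 185847) + 85932) = sqrt(1/411678 + 85932) = sqrt(35376313897/411678) = sqrt(1618183350276574)/137226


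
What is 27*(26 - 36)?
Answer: -270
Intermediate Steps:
27*(26 - 36) = 27*(-10) = -270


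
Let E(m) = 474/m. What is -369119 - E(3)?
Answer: -369277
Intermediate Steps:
-369119 - E(3) = -369119 - 474/3 = -369119 - 1*158 = -369119 - 158 = -369277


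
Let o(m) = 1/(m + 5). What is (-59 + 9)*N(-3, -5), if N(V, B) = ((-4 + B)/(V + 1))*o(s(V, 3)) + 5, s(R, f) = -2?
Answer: -325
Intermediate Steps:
o(m) = 1/(5 + m)
N(V, B) = 5 + (-4 + B)/(3*(1 + V)) (N(V, B) = ((-4 + B)/(V + 1))/(5 - 2) + 5 = ((-4 + B)/(1 + V))/3 + 5 = ((-4 + B)/(1 + V))*(1/3) + 5 = (-4 + B)/(3*(1 + V)) + 5 = 5 + (-4 + B)/(3*(1 + V)))
(-59 + 9)*N(-3, -5) = (-59 + 9)*((11 - 5 + 15*(-3))/(3*(1 - 3))) = -50*(11 - 5 - 45)/(3*(-2)) = -50*(-1)*(-39)/(3*2) = -50*13/2 = -325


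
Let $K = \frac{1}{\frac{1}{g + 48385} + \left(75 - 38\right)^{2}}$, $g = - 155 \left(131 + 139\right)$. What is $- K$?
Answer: $- \frac{6535}{8946416} \approx -0.00073046$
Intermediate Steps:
$g = -41850$ ($g = \left(-155\right) 270 = -41850$)
$K = \frac{6535}{8946416}$ ($K = \frac{1}{\frac{1}{-41850 + 48385} + \left(75 - 38\right)^{2}} = \frac{1}{\frac{1}{6535} + 37^{2}} = \frac{1}{\frac{1}{6535} + 1369} = \frac{1}{\frac{8946416}{6535}} = \frac{6535}{8946416} \approx 0.00073046$)
$- K = \left(-1\right) \frac{6535}{8946416} = - \frac{6535}{8946416}$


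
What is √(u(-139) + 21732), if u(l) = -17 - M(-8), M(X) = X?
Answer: √21723 ≈ 147.39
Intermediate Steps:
u(l) = -9 (u(l) = -17 - 1*(-8) = -17 + 8 = -9)
√(u(-139) + 21732) = √(-9 + 21732) = √21723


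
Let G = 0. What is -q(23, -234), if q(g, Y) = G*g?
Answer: 0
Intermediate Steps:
q(g, Y) = 0 (q(g, Y) = 0*g = 0)
-q(23, -234) = -1*0 = 0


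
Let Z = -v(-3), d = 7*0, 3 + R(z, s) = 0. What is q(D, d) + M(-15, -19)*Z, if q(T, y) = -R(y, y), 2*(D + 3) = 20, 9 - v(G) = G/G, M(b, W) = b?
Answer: 123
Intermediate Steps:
R(z, s) = -3 (R(z, s) = -3 + 0 = -3)
v(G) = 8 (v(G) = 9 - G/G = 9 - 1*1 = 9 - 1 = 8)
D = 7 (D = -3 + (½)*20 = -3 + 10 = 7)
d = 0
Z = -8 (Z = -1*8 = -8)
q(T, y) = 3 (q(T, y) = -1*(-3) = 3)
q(D, d) + M(-15, -19)*Z = 3 - 15*(-8) = 3 + 120 = 123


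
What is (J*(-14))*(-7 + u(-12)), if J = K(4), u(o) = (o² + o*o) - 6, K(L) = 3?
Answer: -11550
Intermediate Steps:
u(o) = -6 + 2*o² (u(o) = (o² + o²) - 6 = 2*o² - 6 = -6 + 2*o²)
J = 3
(J*(-14))*(-7 + u(-12)) = (3*(-14))*(-7 + (-6 + 2*(-12)²)) = -42*(-7 + (-6 + 2*144)) = -42*(-7 + (-6 + 288)) = -42*(-7 + 282) = -42*275 = -11550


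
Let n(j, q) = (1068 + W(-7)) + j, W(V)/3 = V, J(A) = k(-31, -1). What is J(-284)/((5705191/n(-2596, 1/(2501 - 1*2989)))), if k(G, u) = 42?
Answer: -65058/5705191 ≈ -0.011403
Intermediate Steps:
J(A) = 42
W(V) = 3*V
n(j, q) = 1047 + j (n(j, q) = (1068 + 3*(-7)) + j = (1068 - 21) + j = 1047 + j)
J(-284)/((5705191/n(-2596, 1/(2501 - 1*2989)))) = 42/((5705191/(1047 - 2596))) = 42/((5705191/(-1549))) = 42/((5705191*(-1/1549))) = 42/(-5705191/1549) = 42*(-1549/5705191) = -65058/5705191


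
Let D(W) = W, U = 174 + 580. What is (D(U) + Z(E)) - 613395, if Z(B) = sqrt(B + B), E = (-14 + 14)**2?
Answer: -612641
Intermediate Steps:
U = 754
E = 0 (E = 0**2 = 0)
Z(B) = sqrt(2)*sqrt(B) (Z(B) = sqrt(2*B) = sqrt(2)*sqrt(B))
(D(U) + Z(E)) - 613395 = (754 + sqrt(2)*sqrt(0)) - 613395 = (754 + sqrt(2)*0) - 613395 = (754 + 0) - 613395 = 754 - 613395 = -612641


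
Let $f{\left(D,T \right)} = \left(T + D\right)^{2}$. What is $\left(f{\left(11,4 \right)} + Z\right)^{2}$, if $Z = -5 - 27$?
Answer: $37249$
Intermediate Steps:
$f{\left(D,T \right)} = \left(D + T\right)^{2}$
$Z = -32$ ($Z = -5 - 27 = -32$)
$\left(f{\left(11,4 \right)} + Z\right)^{2} = \left(\left(11 + 4\right)^{2} - 32\right)^{2} = \left(15^{2} - 32\right)^{2} = \left(225 - 32\right)^{2} = 193^{2} = 37249$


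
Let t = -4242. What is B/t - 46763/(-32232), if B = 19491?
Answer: -71644211/22788024 ≈ -3.1439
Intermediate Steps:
B/t - 46763/(-32232) = 19491/(-4242) - 46763/(-32232) = 19491*(-1/4242) - 46763*(-1/32232) = -6497/1414 + 46763/32232 = -71644211/22788024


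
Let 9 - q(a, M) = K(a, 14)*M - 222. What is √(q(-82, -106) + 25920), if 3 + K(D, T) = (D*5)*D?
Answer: √3589553 ≈ 1894.6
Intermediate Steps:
K(D, T) = -3 + 5*D² (K(D, T) = -3 + (D*5)*D = -3 + (5*D)*D = -3 + 5*D²)
q(a, M) = 231 - M*(-3 + 5*a²) (q(a, M) = 9 - ((-3 + 5*a²)*M - 222) = 9 - (M*(-3 + 5*a²) - 222) = 9 - (-222 + M*(-3 + 5*a²)) = 9 + (222 - M*(-3 + 5*a²)) = 231 - M*(-3 + 5*a²))
√(q(-82, -106) + 25920) = √((231 - 1*(-106)*(-3 + 5*(-82)²)) + 25920) = √((231 - 1*(-106)*(-3 + 5*6724)) + 25920) = √((231 - 1*(-106)*(-3 + 33620)) + 25920) = √((231 - 1*(-106)*33617) + 25920) = √((231 + 3563402) + 25920) = √(3563633 + 25920) = √3589553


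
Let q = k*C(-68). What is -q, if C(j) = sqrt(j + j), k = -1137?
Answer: 2274*I*sqrt(34) ≈ 13260.0*I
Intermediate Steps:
C(j) = sqrt(2)*sqrt(j) (C(j) = sqrt(2*j) = sqrt(2)*sqrt(j))
q = -2274*I*sqrt(34) (q = -1137*sqrt(2)*sqrt(-68) = -1137*sqrt(2)*2*I*sqrt(17) = -2274*I*sqrt(34) ≈ -13260.0*I)
-q = -(-2274)*I*sqrt(34) = 2274*I*sqrt(34)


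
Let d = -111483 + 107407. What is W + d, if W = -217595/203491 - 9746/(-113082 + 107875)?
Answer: -4317988242291/1059577637 ≈ -4075.2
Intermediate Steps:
d = -4076
W = 850206121/1059577637 (W = -217595*1/203491 - 9746/(-5207) = -217595/203491 - 9746*(-1/5207) = -217595/203491 + 9746/5207 = 850206121/1059577637 ≈ 0.80240)
W + d = 850206121/1059577637 - 4076 = -4317988242291/1059577637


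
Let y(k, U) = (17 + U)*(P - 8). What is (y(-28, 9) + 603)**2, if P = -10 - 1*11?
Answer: 22801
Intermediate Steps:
P = -21 (P = -10 - 11 = -21)
y(k, U) = -493 - 29*U (y(k, U) = (17 + U)*(-21 - 8) = (17 + U)*(-29) = -493 - 29*U)
(y(-28, 9) + 603)**2 = ((-493 - 29*9) + 603)**2 = ((-493 - 261) + 603)**2 = (-754 + 603)**2 = (-151)**2 = 22801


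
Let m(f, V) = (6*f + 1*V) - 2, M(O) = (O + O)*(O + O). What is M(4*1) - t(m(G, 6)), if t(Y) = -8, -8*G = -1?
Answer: 72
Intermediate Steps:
M(O) = 4*O**2 (M(O) = (2*O)*(2*O) = 4*O**2)
G = 1/8 (G = -1/8*(-1) = 1/8 ≈ 0.12500)
m(f, V) = -2 + V + 6*f (m(f, V) = (6*f + V) - 2 = (V + 6*f) - 2 = -2 + V + 6*f)
M(4*1) - t(m(G, 6)) = 4*(4*1)**2 - 1*(-8) = 4*4**2 + 8 = 4*16 + 8 = 64 + 8 = 72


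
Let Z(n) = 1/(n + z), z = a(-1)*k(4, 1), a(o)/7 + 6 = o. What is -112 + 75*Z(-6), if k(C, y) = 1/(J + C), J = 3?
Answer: -1531/13 ≈ -117.77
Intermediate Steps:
a(o) = -42 + 7*o
k(C, y) = 1/(3 + C)
z = -7 (z = (-42 + 7*(-1))/(3 + 4) = (-42 - 7)/7 = -49*1/7 = -7)
Z(n) = 1/(-7 + n) (Z(n) = 1/(n - 7) = 1/(-7 + n))
-112 + 75*Z(-6) = -112 + 75/(-7 - 6) = -112 + 75/(-13) = -112 + 75*(-1/13) = -112 - 75/13 = -1531/13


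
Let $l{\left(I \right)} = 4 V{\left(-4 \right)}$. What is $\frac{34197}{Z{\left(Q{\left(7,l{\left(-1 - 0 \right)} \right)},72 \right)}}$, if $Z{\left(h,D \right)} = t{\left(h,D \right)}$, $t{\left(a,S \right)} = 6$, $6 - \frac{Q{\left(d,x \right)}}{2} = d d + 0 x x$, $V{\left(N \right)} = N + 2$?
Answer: $\frac{11399}{2} \approx 5699.5$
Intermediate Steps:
$V{\left(N \right)} = 2 + N$
$l{\left(I \right)} = -8$ ($l{\left(I \right)} = 4 \left(2 - 4\right) = 4 \left(-2\right) = -8$)
$Q{\left(d,x \right)} = 12 - 2 d^{2}$ ($Q{\left(d,x \right)} = 12 - 2 \left(d d + 0 x x\right) = 12 - 2 \left(d^{2} + 0 x\right) = 12 - 2 \left(d^{2} + 0\right) = 12 - 2 d^{2}$)
$Z{\left(h,D \right)} = 6$
$\frac{34197}{Z{\left(Q{\left(7,l{\left(-1 - 0 \right)} \right)},72 \right)}} = \frac{34197}{6} = 34197 \cdot \frac{1}{6} = \frac{11399}{2}$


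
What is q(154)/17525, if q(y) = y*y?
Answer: 23716/17525 ≈ 1.3533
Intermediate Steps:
q(y) = y²
q(154)/17525 = 154²/17525 = 23716*(1/17525) = 23716/17525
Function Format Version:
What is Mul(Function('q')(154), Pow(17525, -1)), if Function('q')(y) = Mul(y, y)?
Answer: Rational(23716, 17525) ≈ 1.3533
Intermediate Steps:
Function('q')(y) = Pow(y, 2)
Mul(Function('q')(154), Pow(17525, -1)) = Mul(Pow(154, 2), Pow(17525, -1)) = Mul(23716, Rational(1, 17525)) = Rational(23716, 17525)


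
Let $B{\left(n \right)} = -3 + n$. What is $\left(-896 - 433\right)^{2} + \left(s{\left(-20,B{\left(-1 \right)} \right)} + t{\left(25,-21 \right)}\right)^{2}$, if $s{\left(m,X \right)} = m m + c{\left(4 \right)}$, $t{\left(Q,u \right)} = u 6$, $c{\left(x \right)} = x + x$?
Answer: $1845765$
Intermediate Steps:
$c{\left(x \right)} = 2 x$
$t{\left(Q,u \right)} = 6 u$
$s{\left(m,X \right)} = 8 + m^{2}$ ($s{\left(m,X \right)} = m m + 2 \cdot 4 = m^{2} + 8 = 8 + m^{2}$)
$\left(-896 - 433\right)^{2} + \left(s{\left(-20,B{\left(-1 \right)} \right)} + t{\left(25,-21 \right)}\right)^{2} = \left(-896 - 433\right)^{2} + \left(\left(8 + \left(-20\right)^{2}\right) + 6 \left(-21\right)\right)^{2} = \left(-1329\right)^{2} + \left(\left(8 + 400\right) - 126\right)^{2} = 1766241 + \left(408 - 126\right)^{2} = 1766241 + 282^{2} = 1766241 + 79524 = 1845765$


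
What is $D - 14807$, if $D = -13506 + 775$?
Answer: $-27538$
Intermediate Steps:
$D = -12731$
$D - 14807 = -12731 - 14807 = -27538$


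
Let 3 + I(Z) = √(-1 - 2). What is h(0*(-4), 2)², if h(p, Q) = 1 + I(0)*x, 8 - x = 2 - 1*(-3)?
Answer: 37 - 48*I*√3 ≈ 37.0 - 83.138*I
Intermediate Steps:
I(Z) = -3 + I*√3 (I(Z) = -3 + √(-1 - 2) = -3 + √(-3) = -3 + I*√3)
x = 3 (x = 8 - (2 - 1*(-3)) = 8 - (2 + 3) = 8 - 1*5 = 8 - 5 = 3)
h(p, Q) = -8 + 3*I*√3 (h(p, Q) = 1 + (-3 + I*√3)*3 = 1 + (-9 + 3*I*√3) = -8 + 3*I*√3)
h(0*(-4), 2)² = (-8 + 3*I*√3)²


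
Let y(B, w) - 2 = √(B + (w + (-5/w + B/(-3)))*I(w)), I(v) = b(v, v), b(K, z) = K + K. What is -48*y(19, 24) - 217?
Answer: -313 - 48*√857 ≈ -1718.2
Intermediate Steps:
b(K, z) = 2*K
I(v) = 2*v
y(B, w) = 2 + √(B + 2*w*(w - 5/w - B/3)) (y(B, w) = 2 + √(B + (w + (-5/w + B/(-3)))*(2*w)) = 2 + √(B + (w + (-5/w + B*(-⅓)))*(2*w)) = 2 + √(B + (w + (-5/w - B/3))*(2*w)) = 2 + √(B + (w - 5/w - B/3)*(2*w)) = 2 + √(B + 2*w*(w - 5/w - B/3)))
-48*y(19, 24) - 217 = -48*(2 + √(-90 + 9*19 + 18*24² - 6*19*24)/3) - 217 = -48*(2 + √(-90 + 171 + 18*576 - 2736)/3) - 217 = -48*(2 + √(-90 + 171 + 10368 - 2736)/3) - 217 = -48*(2 + √7713/3) - 217 = -48*(2 + (3*√857)/3) - 217 = -48*(2 + √857) - 217 = (-96 - 48*√857) - 217 = -313 - 48*√857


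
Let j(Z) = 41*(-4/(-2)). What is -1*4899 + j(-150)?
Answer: -4817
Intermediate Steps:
j(Z) = 82 (j(Z) = 41*(-4*(-½)) = 41*2 = 82)
-1*4899 + j(-150) = -1*4899 + 82 = -4899 + 82 = -4817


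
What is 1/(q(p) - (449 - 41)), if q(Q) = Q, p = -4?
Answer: -1/412 ≈ -0.0024272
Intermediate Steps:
1/(q(p) - (449 - 41)) = 1/(-4 - (449 - 41)) = 1/(-4 - 1*408) = 1/(-4 - 408) = 1/(-412) = -1/412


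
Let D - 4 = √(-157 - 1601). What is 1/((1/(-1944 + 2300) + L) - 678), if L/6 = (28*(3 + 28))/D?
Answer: -10699551164/7371942060833 + 47145792*I*√1758/7371942060833 ≈ -0.0014514 + 0.00026815*I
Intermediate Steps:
D = 4 + I*√1758 (D = 4 + √(-157 - 1601) = 4 + √(-1758) = 4 + I*√1758 ≈ 4.0 + 41.929*I)
L = 5208/(4 + I*√1758) (L = 6*((28*(3 + 28))/(4 + I*√1758)) = 6*((28*31)/(4 + I*√1758)) = 6*(868/(4 + I*√1758)) = 5208/(4 + I*√1758) ≈ 11.743 - 123.09*I)
1/((1/(-1944 + 2300) + L) - 678) = 1/((1/(-1944 + 2300) + (10416/887 - 2604*I*√1758/887)) - 678) = 1/((1/356 + (10416/887 - 2604*I*√1758/887)) - 678) = 1/((3708983/315772 - 2604*I*√1758/887) - 678) = 1/(-210384433/315772 - 2604*I*√1758/887)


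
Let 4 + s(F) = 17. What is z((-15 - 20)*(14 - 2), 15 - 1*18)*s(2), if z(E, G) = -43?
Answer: -559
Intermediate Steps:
s(F) = 13 (s(F) = -4 + 17 = 13)
z((-15 - 20)*(14 - 2), 15 - 1*18)*s(2) = -43*13 = -559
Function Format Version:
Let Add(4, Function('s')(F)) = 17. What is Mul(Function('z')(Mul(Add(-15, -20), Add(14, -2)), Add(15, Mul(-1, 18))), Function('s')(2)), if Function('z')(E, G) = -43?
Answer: -559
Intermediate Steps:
Function('s')(F) = 13 (Function('s')(F) = Add(-4, 17) = 13)
Mul(Function('z')(Mul(Add(-15, -20), Add(14, -2)), Add(15, Mul(-1, 18))), Function('s')(2)) = Mul(-43, 13) = -559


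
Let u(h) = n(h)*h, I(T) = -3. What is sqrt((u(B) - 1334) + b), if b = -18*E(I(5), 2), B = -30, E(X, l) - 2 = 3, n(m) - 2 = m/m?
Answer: I*sqrt(1514) ≈ 38.91*I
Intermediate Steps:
n(m) = 3 (n(m) = 2 + m/m = 2 + 1 = 3)
E(X, l) = 5 (E(X, l) = 2 + 3 = 5)
b = -90 (b = -18*5 = -90)
u(h) = 3*h
sqrt((u(B) - 1334) + b) = sqrt((3*(-30) - 1334) - 90) = sqrt((-90 - 1334) - 90) = sqrt(-1424 - 90) = sqrt(-1514) = I*sqrt(1514)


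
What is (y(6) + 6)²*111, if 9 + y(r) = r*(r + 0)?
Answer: 120879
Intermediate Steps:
y(r) = -9 + r² (y(r) = -9 + r*(r + 0) = -9 + r*r = -9 + r²)
(y(6) + 6)²*111 = ((-9 + 6²) + 6)²*111 = ((-9 + 36) + 6)²*111 = (27 + 6)²*111 = 33²*111 = 1089*111 = 120879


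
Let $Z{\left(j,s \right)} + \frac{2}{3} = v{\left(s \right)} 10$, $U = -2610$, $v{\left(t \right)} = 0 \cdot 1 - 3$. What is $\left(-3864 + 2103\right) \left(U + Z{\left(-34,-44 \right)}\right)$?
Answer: $4650214$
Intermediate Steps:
$v{\left(t \right)} = -3$ ($v{\left(t \right)} = 0 - 3 = -3$)
$Z{\left(j,s \right)} = - \frac{92}{3}$ ($Z{\left(j,s \right)} = - \frac{2}{3} - 30 = - \frac{92}{3}$)
$\left(-3864 + 2103\right) \left(U + Z{\left(-34,-44 \right)}\right) = \left(-3864 + 2103\right) \left(-2610 - \frac{92}{3}\right) = \left(-1761\right) \left(- \frac{7922}{3}\right) = 4650214$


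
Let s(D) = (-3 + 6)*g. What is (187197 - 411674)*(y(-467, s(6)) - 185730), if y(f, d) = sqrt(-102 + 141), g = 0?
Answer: 41692113210 - 224477*sqrt(39) ≈ 4.1691e+10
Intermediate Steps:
s(D) = 0 (s(D) = (-3 + 6)*0 = 3*0 = 0)
y(f, d) = sqrt(39)
(187197 - 411674)*(y(-467, s(6)) - 185730) = (187197 - 411674)*(sqrt(39) - 185730) = -224477*(-185730 + sqrt(39)) = 41692113210 - 224477*sqrt(39)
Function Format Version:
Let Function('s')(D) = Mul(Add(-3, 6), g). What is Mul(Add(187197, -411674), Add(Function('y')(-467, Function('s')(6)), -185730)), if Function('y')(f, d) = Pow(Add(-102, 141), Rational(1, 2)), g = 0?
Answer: Add(41692113210, Mul(-224477, Pow(39, Rational(1, 2)))) ≈ 4.1691e+10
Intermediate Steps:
Function('s')(D) = 0 (Function('s')(D) = Mul(Add(-3, 6), 0) = Mul(3, 0) = 0)
Function('y')(f, d) = Pow(39, Rational(1, 2))
Mul(Add(187197, -411674), Add(Function('y')(-467, Function('s')(6)), -185730)) = Mul(Add(187197, -411674), Add(Pow(39, Rational(1, 2)), -185730)) = Mul(-224477, Add(-185730, Pow(39, Rational(1, 2)))) = Add(41692113210, Mul(-224477, Pow(39, Rational(1, 2))))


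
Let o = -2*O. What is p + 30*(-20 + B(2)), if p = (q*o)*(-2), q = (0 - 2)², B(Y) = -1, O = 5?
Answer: -550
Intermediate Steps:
q = 4 (q = (-2)² = 4)
o = -10 (o = -2*5 = -10)
p = 80 (p = (4*(-10))*(-2) = -40*(-2) = 80)
p + 30*(-20 + B(2)) = 80 + 30*(-20 - 1) = 80 + 30*(-21) = 80 - 630 = -550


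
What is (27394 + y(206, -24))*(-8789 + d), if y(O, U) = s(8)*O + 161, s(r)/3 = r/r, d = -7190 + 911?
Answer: -424510764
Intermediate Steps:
d = -6279
s(r) = 3 (s(r) = 3*(r/r) = 3*1 = 3)
y(O, U) = 161 + 3*O (y(O, U) = 3*O + 161 = 161 + 3*O)
(27394 + y(206, -24))*(-8789 + d) = (27394 + (161 + 3*206))*(-8789 - 6279) = (27394 + (161 + 618))*(-15068) = (27394 + 779)*(-15068) = 28173*(-15068) = -424510764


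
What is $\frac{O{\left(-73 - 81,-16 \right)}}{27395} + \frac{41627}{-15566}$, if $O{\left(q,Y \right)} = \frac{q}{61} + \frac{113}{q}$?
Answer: $- \frac{2678281970176}{1001472193645} \approx -2.6743$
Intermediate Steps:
$O{\left(q,Y \right)} = \frac{113}{q} + \frac{q}{61}$ ($O{\left(q,Y \right)} = q \frac{1}{61} + \frac{113}{q} = \frac{q}{61} + \frac{113}{q} = \frac{113}{q} + \frac{q}{61}$)
$\frac{O{\left(-73 - 81,-16 \right)}}{27395} + \frac{41627}{-15566} = \frac{\frac{113}{-73 - 81} + \frac{-73 - 81}{61}}{27395} + \frac{41627}{-15566} = \left(\frac{113}{-73 - 81} + \frac{-73 - 81}{61}\right) \frac{1}{27395} + 41627 \left(- \frac{1}{15566}\right) = \left(\frac{113}{-154} + \frac{1}{61} \left(-154\right)\right) \frac{1}{27395} - \frac{41627}{15566} = \left(113 \left(- \frac{1}{154}\right) - \frac{154}{61}\right) \frac{1}{27395} - \frac{41627}{15566} = \left(- \frac{113}{154} - \frac{154}{61}\right) \frac{1}{27395} - \frac{41627}{15566} = \left(- \frac{30609}{9394}\right) \frac{1}{27395} - \frac{41627}{15566} = - \frac{30609}{257348630} - \frac{41627}{15566} = - \frac{2678281970176}{1001472193645}$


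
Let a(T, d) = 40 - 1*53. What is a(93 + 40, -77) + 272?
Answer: 259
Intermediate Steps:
a(T, d) = -13 (a(T, d) = 40 - 53 = -13)
a(93 + 40, -77) + 272 = -13 + 272 = 259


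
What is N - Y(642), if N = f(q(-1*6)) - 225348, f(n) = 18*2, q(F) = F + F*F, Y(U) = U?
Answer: -225954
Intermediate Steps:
q(F) = F + F**2
f(n) = 36
N = -225312 (N = 36 - 225348 = -225312)
N - Y(642) = -225312 - 1*642 = -225312 - 642 = -225954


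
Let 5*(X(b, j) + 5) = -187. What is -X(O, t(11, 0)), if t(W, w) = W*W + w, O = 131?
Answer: 212/5 ≈ 42.400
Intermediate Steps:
t(W, w) = w + W**2 (t(W, w) = W**2 + w = w + W**2)
X(b, j) = -212/5 (X(b, j) = -5 + (1/5)*(-187) = -5 - 187/5 = -212/5)
-X(O, t(11, 0)) = -1*(-212/5) = 212/5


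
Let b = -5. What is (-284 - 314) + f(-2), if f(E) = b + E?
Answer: -605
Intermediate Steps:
f(E) = -5 + E
(-284 - 314) + f(-2) = (-284 - 314) + (-5 - 2) = -598 - 7 = -605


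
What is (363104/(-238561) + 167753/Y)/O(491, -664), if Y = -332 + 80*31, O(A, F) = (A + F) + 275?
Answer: 39239376041/52267760856 ≈ 0.75074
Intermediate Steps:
O(A, F) = 275 + A + F
Y = 2148 (Y = -332 + 2480 = 2148)
(363104/(-238561) + 167753/Y)/O(491, -664) = (363104/(-238561) + 167753/2148)/(275 + 491 - 664) = (363104*(-1/238561) + 167753*(1/2148))/102 = (-363104/238561 + 167753/2148)*(1/102) = (39239376041/512429028)*(1/102) = 39239376041/52267760856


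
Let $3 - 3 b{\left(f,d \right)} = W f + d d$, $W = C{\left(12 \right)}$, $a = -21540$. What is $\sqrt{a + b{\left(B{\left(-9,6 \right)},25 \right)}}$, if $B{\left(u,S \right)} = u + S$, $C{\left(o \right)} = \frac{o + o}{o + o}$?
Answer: $\frac{i \sqrt{195717}}{3} \approx 147.47 i$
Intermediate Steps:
$C{\left(o \right)} = 1$ ($C{\left(o \right)} = \frac{2 o}{2 o} = 2 o \frac{1}{2 o} = 1$)
$W = 1$
$B{\left(u,S \right)} = S + u$
$b{\left(f,d \right)} = 1 - \frac{f}{3} - \frac{d^{2}}{3}$ ($b{\left(f,d \right)} = 1 - \frac{1 f + d d}{3} = 1 - \frac{f + d^{2}}{3} = 1 - \left(\frac{f}{3} + \frac{d^{2}}{3}\right) = 1 - \frac{f}{3} - \frac{d^{2}}{3}$)
$\sqrt{a + b{\left(B{\left(-9,6 \right)},25 \right)}} = \sqrt{-21540 - \left(-1 + \frac{625}{3} + \frac{6 - 9}{3}\right)} = \sqrt{-21540 - \frac{619}{3}} = \sqrt{- \frac{65239}{3}} = \frac{i \sqrt{195717}}{3}$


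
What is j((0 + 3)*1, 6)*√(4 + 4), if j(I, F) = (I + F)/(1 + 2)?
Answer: 6*√2 ≈ 8.4853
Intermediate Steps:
j(I, F) = F/3 + I/3 (j(I, F) = (F + I)/3 = (F + I)*(⅓) = F/3 + I/3)
j((0 + 3)*1, 6)*√(4 + 4) = ((⅓)*6 + ((0 + 3)*1)/3)*√(4 + 4) = (2 + (3*1)/3)*√8 = (2 + (⅓)*3)*(2*√2) = (2 + 1)*(2*√2) = 3*(2*√2) = 6*√2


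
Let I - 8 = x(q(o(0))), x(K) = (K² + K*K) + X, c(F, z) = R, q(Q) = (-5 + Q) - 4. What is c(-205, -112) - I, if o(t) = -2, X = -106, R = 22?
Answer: -122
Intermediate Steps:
q(Q) = -9 + Q
c(F, z) = 22
x(K) = -106 + 2*K² (x(K) = (K² + K*K) - 106 = (K² + K²) - 106 = 2*K² - 106 = -106 + 2*K²)
I = 144 (I = 8 + (-106 + 2*(-9 - 2)²) = 8 + (-106 + 2*(-11)²) = 8 + (-106 + 2*121) = 8 + (-106 + 242) = 8 + 136 = 144)
c(-205, -112) - I = 22 - 1*144 = 22 - 144 = -122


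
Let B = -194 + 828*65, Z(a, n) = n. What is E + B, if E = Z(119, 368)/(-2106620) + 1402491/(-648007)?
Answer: 18300534875732961/341276126585 ≈ 53624.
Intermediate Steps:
B = 53626 (B = -194 + 53820 = 53626)
E = -738688514249/341276126585 (E = 368/(-2106620) + 1402491/(-648007) = 368*(-1/2106620) + 1402491*(-1/648007) = -92/526655 - 1402491/648007 = -738688514249/341276126585 ≈ -2.1645)
E + B = -738688514249/341276126585 + 53626 = 18300534875732961/341276126585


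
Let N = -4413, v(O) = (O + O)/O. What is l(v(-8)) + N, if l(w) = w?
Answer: -4411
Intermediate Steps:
v(O) = 2 (v(O) = (2*O)/O = 2)
l(v(-8)) + N = 2 - 4413 = -4411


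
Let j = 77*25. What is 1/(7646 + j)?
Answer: 1/9571 ≈ 0.00010448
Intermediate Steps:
j = 1925
1/(7646 + j) = 1/(7646 + 1925) = 1/9571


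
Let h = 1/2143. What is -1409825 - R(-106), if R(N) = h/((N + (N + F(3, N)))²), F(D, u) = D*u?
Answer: -848670522477501/601968700 ≈ -1.4098e+6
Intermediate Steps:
h = 1/2143 ≈ 0.00046664
R(N) = 1/(53575*N²) (R(N) = 1/(2143*((N + (N + 3*N))²)) = 1/(2143*((N + 4*N)²)) = 1/(2143*((5*N)²)) = 1/(2143*((25*N²))) = (1/(25*N²))/2143 = 1/(53575*N²))
-1409825 - R(-106) = -1409825 - 1/(53575*(-106)²) = -1409825 - 1/(53575*11236) = -1409825 - 1*1/601968700 = -1409825 - 1/601968700 = -848670522477501/601968700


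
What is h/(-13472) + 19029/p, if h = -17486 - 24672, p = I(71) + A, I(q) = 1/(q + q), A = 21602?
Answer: 27620327721/6887526320 ≈ 4.0102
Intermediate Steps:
I(q) = 1/(2*q)
p = 3067485/142 (p = (½)/71 + 21602 = (½)*(1/71) + 21602 = 1/142 + 21602 = 3067485/142 ≈ 21602.)
h = -42158
h/(-13472) + 19029/p = -42158/(-13472) + 19029/(3067485/142) = -42158*(-1/13472) + 19029*(142/3067485) = 21079/6736 + 900706/1022495 = 27620327721/6887526320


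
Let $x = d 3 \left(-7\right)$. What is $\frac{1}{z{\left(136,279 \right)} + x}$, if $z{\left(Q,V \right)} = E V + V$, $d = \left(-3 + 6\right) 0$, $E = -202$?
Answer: $- \frac{1}{56079} \approx -1.7832 \cdot 10^{-5}$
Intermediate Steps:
$d = 0$ ($d = 3 \cdot 0 = 0$)
$z{\left(Q,V \right)} = - 201 V$ ($z{\left(Q,V \right)} = - 202 V + V = - 201 V$)
$x = 0$ ($x = 0 \cdot 3 \left(-7\right) = 0 \left(-7\right) = 0$)
$\frac{1}{z{\left(136,279 \right)} + x} = \frac{1}{\left(-201\right) 279 + 0} = \frac{1}{-56079 + 0} = \frac{1}{-56079} = - \frac{1}{56079}$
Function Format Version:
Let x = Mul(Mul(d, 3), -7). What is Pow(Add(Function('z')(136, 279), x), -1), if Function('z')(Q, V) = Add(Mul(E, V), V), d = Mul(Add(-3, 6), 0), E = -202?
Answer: Rational(-1, 56079) ≈ -1.7832e-5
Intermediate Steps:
d = 0 (d = Mul(3, 0) = 0)
Function('z')(Q, V) = Mul(-201, V) (Function('z')(Q, V) = Add(Mul(-202, V), V) = Mul(-201, V))
x = 0 (x = Mul(Mul(0, 3), -7) = Mul(0, -7) = 0)
Pow(Add(Function('z')(136, 279), x), -1) = Pow(Add(Mul(-201, 279), 0), -1) = Pow(Add(-56079, 0), -1) = Pow(-56079, -1) = Rational(-1, 56079)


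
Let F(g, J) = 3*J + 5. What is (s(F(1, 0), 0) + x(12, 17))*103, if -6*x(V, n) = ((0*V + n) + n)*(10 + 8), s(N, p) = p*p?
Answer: -10506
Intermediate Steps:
F(g, J) = 5 + 3*J
s(N, p) = p**2
x(V, n) = -6*n (x(V, n) = -((0*V + n) + n)*(10 + 8)/6 = -((0 + n) + n)*18/6 = -(n + n)*18/6 = -2*n*18/6 = -6*n)
(s(F(1, 0), 0) + x(12, 17))*103 = (0**2 - 6*17)*103 = (0 - 102)*103 = -102*103 = -10506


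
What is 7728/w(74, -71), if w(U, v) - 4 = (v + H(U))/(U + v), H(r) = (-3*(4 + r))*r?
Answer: -23184/17375 ≈ -1.3343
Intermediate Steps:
H(r) = r*(-12 - 3*r) (H(r) = (-12 - 3*r)*r = r*(-12 - 3*r))
w(U, v) = 4 + (v - 3*U*(4 + U))/(U + v)
7728/w(74, -71) = 7728/(((-8*74 - 3*74² + 5*(-71))/(74 - 71))) = 7728/(((-592 - 3*5476 - 355)/3)) = 7728/(((-592 - 16428 - 355)/3)) = 7728/(((⅓)*(-17375))) = 7728/(-17375/3) = 7728*(-3/17375) = -23184/17375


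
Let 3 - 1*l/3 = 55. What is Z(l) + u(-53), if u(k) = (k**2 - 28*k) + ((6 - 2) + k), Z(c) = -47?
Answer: 4197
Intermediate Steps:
l = -156 (l = 9 - 3*55 = 9 - 165 = -156)
u(k) = 4 + k**2 - 27*k (u(k) = (k**2 - 28*k) + (4 + k) = 4 + k**2 - 27*k)
Z(l) + u(-53) = -47 + (4 + (-53)**2 - 27*(-53)) = -47 + (4 + 2809 + 1431) = -47 + 4244 = 4197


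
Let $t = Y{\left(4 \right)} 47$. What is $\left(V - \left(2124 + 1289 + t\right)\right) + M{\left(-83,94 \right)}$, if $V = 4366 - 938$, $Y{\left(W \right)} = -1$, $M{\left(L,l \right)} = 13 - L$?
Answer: $158$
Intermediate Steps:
$t = -47$ ($t = \left(-1\right) 47 = -47$)
$V = 3428$
$\left(V - \left(2124 + 1289 + t\right)\right) + M{\left(-83,94 \right)} = \left(3428 - \left(2077 + 1289\right)\right) + \left(13 - -83\right) = \left(3428 - 3366\right) + \left(13 + 83\right) = \left(3428 - 3366\right) + 96 = 62 + 96 = 158$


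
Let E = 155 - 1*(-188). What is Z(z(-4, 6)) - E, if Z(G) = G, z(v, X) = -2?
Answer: -345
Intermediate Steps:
E = 343 (E = 155 + 188 = 343)
Z(z(-4, 6)) - E = -2 - 1*343 = -2 - 343 = -345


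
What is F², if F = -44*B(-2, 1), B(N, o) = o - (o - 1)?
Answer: 1936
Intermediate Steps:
B(N, o) = 1 (B(N, o) = o - (-1 + o) = o + (1 - o) = 1)
F = -44 (F = -44*1 = -44)
F² = (-44)² = 1936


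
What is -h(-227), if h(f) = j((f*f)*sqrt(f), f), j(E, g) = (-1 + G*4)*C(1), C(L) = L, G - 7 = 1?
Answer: -31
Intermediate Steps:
G = 8 (G = 7 + 1 = 8)
j(E, g) = 31 (j(E, g) = (-1 + 8*4)*1 = (-1 + 32)*1 = 31*1 = 31)
h(f) = 31
-h(-227) = -1*31 = -31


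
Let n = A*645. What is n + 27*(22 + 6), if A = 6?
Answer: 4626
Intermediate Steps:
n = 3870 (n = 6*645 = 3870)
n + 27*(22 + 6) = 3870 + 27*(22 + 6) = 3870 + 27*28 = 3870 + 756 = 4626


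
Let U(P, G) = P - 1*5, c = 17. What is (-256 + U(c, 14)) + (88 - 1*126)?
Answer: -282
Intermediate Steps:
U(P, G) = -5 + P (U(P, G) = P - 5 = -5 + P)
(-256 + U(c, 14)) + (88 - 1*126) = (-256 + (-5 + 17)) + (88 - 1*126) = (-256 + 12) + (88 - 126) = -244 - 38 = -282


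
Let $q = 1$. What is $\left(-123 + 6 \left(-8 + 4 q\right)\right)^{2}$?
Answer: $21609$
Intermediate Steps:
$\left(-123 + 6 \left(-8 + 4 q\right)\right)^{2} = \left(-123 + 6 \left(-8 + 4 \cdot 1\right)\right)^{2} = \left(-123 + 6 \left(-8 + 4\right)\right)^{2} = \left(-123 + 6 \left(-4\right)\right)^{2} = \left(-123 - 24\right)^{2} = \left(-147\right)^{2} = 21609$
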